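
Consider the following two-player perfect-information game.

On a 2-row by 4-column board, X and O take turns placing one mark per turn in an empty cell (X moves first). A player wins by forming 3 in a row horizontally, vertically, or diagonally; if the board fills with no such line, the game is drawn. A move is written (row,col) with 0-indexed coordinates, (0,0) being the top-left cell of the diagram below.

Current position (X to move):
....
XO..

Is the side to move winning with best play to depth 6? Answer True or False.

p1 X@[..../XO..]: (0,0)[X.../XO..]+0* (0,1)[.X../XO..]+0 (0,2)[..X./XO..]+0 (0,3)[...X/XO..]+0 (1,2)[..../XOX.]+0 (1,3)[..../XO.X]+0
p2 O@[X.../XO..]: (0,1)[XO../XO..]+0* (0,2)[X.O./XO..]+0 (0,3)[X..O/XO..]+0 (1,2)[X.../XOO.]+0 (1,3)[X.../XO.O]+0
p3 X@[XO../XO..]: (0,2)[XOX./XO..]+0* (0,3)[XO.X/XO..]+0 (1,2)[XO../XOX.]+0 (1,3)[XO../XO.X]+0
p4 O@[XOX./XO..]: (0,3)[XOXO/XO..]+0* (1,2)[XOX./XOO.]+0 (1,3)[XOX./XO.O]+0
p5 X@[XOXO/XO..]: (1,2)[XOXO/XOX.]+0* (1,3)[XOXO/XO.X]+0
p6 O@[XOXO/XOX.]: (1,3)[XOXO/XOXO]+0*
p7 X@[XOXO/XOXO] terminal +0; root [..../XO..] d6

X winning at [..../XO..]: False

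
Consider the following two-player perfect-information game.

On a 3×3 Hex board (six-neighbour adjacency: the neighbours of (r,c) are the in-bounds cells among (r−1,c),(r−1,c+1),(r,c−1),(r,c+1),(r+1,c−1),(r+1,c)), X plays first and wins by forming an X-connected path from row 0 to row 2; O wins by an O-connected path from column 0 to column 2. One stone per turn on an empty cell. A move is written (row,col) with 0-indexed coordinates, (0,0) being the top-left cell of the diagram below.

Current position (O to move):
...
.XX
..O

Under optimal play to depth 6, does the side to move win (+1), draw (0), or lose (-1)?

value(.../.XX/..O, O) = -1

ply 1, O at .../.XX/..O | (0,0)=-1→O../.XX/..O*; (0,1)=-1→.O./.XX/..O; (0,2)=-1→..O/.XX/..O; (1,0)=-1→.../OXX/..O; (2,0)=-1→.../.XX/O.O; (2,1)=-1→.../.XX/.OO
ply 2, X at O../.XX/..O | (0,1)=+1→OX./.XX/..O*; (0,2)=+1→O.X/.XX/..O; (1,0)=+1→O../XXX/..O; (2,0)=+1→O../.XX/X.O; (2,1)=+1→O../.XX/.XO
ply 3, O at OX./.XX/..O | (0,2)=-1→OXO/.XX/..O*; (1,0)=-1→OX./OXX/..O; (2,0)=-1→OX./.XX/O.O; (2,1)=-1→OX./.XX/.OO
ply 4, X at OXO/.XX/..O | (1,0)=+1→OXO/XXX/..O*; (2,0)=+1→OXO/.XX/X.O; (2,1)=+1→OXO/.XX/.XO
ply 5, O at OXO/XXX/..O | (2,0)=-1→OXO/XXX/O.O*; (2,1)=-1→OXO/XXX/.OO
ply 6, X at OXO/XXX/O.O | (2,1)=+1→OXO/XXX/OXO*
ply 7: OXO/XXX/OXO is terminal -1 (O); from .../.XX/..O depth 6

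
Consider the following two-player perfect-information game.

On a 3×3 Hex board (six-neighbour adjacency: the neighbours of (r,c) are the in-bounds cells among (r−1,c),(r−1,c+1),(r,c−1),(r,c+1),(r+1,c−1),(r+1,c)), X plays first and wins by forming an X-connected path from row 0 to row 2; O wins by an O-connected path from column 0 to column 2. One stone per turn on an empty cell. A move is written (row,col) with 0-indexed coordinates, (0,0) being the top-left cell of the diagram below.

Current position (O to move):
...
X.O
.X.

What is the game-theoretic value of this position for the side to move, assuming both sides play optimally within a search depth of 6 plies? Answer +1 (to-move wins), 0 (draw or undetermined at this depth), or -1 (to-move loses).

value(.../X.O/.X., O) = -1

p1 O@[.../X.O/.X.]: (0,0)[O../X.O/.X.]-1* (0,1)[.O./X.O/.X.]-1 (0,2)[..O/X.O/.X.]-1 (1,1)[.../XOO/.X.]-1 (2,0)[.../X.O/OX.]-1 (2,2)[.../X.O/.XO]-1
p2 X@[O../X.O/.X.]: (0,1)[OX./X.O/.X.]+1* (0,2)[O.X/X.O/.X.]-1 (1,1)[O../XXO/.X.]+1 (2,0)[O../X.O/XX.]-1 (2,2)[O../X.O/.XX]-1
p3 O@[OX./X.O/.X.]: (0,2)[OXO/X.O/.X.]-1* (1,1)[OX./XOO/.X.]-1 (2,0)[OX./X.O/OX.]-1 (2,2)[OX./X.O/.XO]-1
p4 X@[OXO/X.O/.X.]: (1,1)[OXO/XXO/.X.]+1* (2,0)[OXO/X.O/XX.]+1 (2,2)[OXO/X.O/.XX]+1
p5 O@[OXO/XXO/.X.] terminal -1; root [.../X.O/.X.] d6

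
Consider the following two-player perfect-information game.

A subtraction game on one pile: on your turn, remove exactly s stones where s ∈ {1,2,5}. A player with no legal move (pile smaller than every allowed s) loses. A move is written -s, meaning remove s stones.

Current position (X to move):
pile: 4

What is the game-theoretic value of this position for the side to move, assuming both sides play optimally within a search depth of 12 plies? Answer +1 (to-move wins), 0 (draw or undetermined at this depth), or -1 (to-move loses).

value(4, X) = +1

ply 1, X at 4 | -1=+1→3*; -2=-1→2
ply 2, O at 3 | -1=-1→2*; -2=-1→1
ply 3, X at 2 | -1=-1→1; -2=+1→0*
ply 4: 0 is terminal -1 (O); from 4 depth 12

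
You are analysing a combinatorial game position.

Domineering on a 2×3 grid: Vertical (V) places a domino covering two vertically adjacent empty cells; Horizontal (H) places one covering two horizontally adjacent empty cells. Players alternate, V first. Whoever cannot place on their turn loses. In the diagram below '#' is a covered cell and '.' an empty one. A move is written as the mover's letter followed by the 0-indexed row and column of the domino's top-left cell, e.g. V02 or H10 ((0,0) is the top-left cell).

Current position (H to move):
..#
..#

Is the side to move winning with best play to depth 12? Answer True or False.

p1 H@[..#/..#]: H00[###/..#]+1* H10[..#/###]+1
p2 V@[###/..#] terminal -1; root [..#/..#] d12

H winning at [..#/..#]: True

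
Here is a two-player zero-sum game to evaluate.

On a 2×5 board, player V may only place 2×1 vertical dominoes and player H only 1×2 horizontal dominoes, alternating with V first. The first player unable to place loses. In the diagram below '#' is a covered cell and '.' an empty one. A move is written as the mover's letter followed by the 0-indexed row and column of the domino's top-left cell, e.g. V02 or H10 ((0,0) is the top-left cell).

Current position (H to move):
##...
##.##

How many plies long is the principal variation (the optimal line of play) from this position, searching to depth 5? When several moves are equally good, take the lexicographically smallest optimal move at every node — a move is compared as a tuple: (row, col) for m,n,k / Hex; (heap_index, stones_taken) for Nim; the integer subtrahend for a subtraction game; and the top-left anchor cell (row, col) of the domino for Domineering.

ply 1, H at ##.../##.## | H02=+1→####./##.##*; H03=-1→##.##/##.##
ply 2: ####./##.## is terminal -1 (V); from ##.../##.## depth 5

PV length from [##.../##.##]: 1 ply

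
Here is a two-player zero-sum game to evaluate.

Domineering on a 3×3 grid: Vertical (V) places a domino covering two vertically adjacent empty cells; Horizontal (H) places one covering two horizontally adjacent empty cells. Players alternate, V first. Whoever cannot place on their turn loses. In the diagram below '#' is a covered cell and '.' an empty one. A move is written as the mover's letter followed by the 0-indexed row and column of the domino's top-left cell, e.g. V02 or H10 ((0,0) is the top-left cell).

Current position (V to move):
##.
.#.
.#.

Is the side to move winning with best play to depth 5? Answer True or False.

V winning at [##./.#./.#.]: True

p1 V@[##./.#./.#.]: V02[###/.##/.#.]+1* V10[##./##./##.]+1 V12[##./.##/.##]+1
p2 H@[###/.##/.#.] terminal -1; root [##./.#./.#.] d5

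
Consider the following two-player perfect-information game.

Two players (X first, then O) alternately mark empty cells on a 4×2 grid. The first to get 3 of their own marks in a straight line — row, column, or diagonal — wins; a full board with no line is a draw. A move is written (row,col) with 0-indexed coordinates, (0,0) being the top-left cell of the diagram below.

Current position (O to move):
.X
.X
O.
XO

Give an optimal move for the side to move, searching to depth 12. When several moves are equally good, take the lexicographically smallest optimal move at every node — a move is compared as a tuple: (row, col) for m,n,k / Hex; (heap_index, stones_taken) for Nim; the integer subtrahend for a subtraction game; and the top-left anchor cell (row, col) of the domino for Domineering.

O's best at [.X/.X/O./XO]: (2,1)

p1 O@[.X/.X/O./XO]: (0,0)[OX/.X/O./XO]-1 (1,0)[.X/OX/O./XO]-1 (2,1)[.X/.X/OO/XO]+0*
p2 X@[.X/.X/OO/XO]: (0,0)[XX/.X/OO/XO]+0* (1,0)[.X/XX/OO/XO]+0
p3 O@[XX/.X/OO/XO]: (1,0)[XX/OX/OO/XO]+0*
p4 X@[XX/OX/OO/XO] terminal +0; root [.X/.X/O./XO] d12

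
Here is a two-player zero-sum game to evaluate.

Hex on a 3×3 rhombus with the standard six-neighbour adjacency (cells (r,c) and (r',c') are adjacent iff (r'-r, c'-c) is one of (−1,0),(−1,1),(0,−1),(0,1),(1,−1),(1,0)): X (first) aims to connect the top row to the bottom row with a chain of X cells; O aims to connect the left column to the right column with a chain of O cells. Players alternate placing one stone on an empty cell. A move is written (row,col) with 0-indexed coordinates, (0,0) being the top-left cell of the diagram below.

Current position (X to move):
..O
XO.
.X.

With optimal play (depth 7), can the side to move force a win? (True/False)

X winning at [..O/XO./.X.]: True

[..O/XO./.X.] X move#1: (0,0):-1/X.O/XO./.X., (0,1):-1/.XO/XO./.X., (1,2):-1/..O/XOX/.X., (2,0):+1/..O/XO./XX.*, (2,2):-1/..O/XO./.XX
[..O/XO./XX.] O move#2: (0,0):-1/O.O/XO./XX.*, (0,1):-1/.OO/XO./XX., (1,2):-1/..O/XOO/XX., (2,2):-1/..O/XO./XXO
[O.O/XO./XX.] X move#3: (0,1):+1/OXO/XO./XX.*, (1,2):-1/O.O/XOX/XX., (2,2):-1/O.O/XO./XXX
[OXO/XO./XX.] end (terminal -1, O#4); searched ..O/XO./.X. to 7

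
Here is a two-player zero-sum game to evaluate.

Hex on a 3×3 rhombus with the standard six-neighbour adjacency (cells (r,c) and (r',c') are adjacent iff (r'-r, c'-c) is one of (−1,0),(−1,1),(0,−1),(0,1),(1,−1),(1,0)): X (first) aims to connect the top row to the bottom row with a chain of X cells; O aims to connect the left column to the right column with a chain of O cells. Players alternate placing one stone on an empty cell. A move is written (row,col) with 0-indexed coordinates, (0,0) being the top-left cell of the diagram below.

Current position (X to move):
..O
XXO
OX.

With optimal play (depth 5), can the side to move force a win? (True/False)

X winning at [..O/XXO/OX.]: True

ply 1, X at ..O/XXO/OX. | (0,0)=+1→X.O/XXO/OX.*; (0,1)=+1→.XO/XXO/OX.; (2,2)=+1→..O/XXO/OXX
ply 2: X.O/XXO/OX. is terminal -1 (O); from ..O/XXO/OX. depth 5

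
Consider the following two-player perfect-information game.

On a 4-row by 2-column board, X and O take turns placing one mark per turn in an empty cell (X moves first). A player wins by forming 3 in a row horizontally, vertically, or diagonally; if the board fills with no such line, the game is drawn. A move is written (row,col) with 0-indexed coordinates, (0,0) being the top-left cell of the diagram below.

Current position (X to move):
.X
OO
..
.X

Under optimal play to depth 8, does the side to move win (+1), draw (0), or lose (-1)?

p1 X@[.X/OO/../.X]: (0,0)[XX/OO/../.X]+0* (2,0)[.X/OO/X./.X]+0 (2,1)[.X/OO/.X/.X]-1 (3,0)[.X/OO/../XX]+0
p2 O@[XX/OO/../.X]: (2,0)[XX/OO/O./.X]+0* (2,1)[XX/OO/.O/.X]+0 (3,0)[XX/OO/../OX]+0
p3 X@[XX/OO/O./.X]: (2,1)[XX/OO/OX/.X]-1 (3,0)[XX/OO/O./XX]+0*
p4 O@[XX/OO/O./XX]: (2,1)[XX/OO/OO/XX]+0*
p5 X@[XX/OO/OO/XX] terminal +0; root [.X/OO/../.X] d8

value(.X/OO/../.X, X) = 0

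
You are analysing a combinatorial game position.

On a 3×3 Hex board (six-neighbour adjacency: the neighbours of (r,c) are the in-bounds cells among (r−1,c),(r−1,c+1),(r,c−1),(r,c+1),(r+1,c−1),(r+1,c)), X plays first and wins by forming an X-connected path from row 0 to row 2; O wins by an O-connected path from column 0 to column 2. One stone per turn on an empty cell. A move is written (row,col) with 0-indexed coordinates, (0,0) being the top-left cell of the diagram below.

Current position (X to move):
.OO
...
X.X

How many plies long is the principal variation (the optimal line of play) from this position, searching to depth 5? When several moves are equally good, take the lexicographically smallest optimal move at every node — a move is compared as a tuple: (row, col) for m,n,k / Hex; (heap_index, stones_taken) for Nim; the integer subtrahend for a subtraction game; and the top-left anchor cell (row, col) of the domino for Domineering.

[.OO/.../X.X] X move#1: (0,0):-1/XOO/.../X.X*, (1,0):-1/.OO/X../X.X, (1,1):-1/.OO/.X./X.X, (1,2):-1/.OO/..X/X.X, (2,1):-1/.OO/.../XXX
[XOO/.../X.X] O move#2: (1,0):+1/XOO/O../X.X*, (1,1):-1/XOO/.O./X.X, (1,2):-1/XOO/..O/X.X, (2,1):-1/XOO/.../XOX
[XOO/O../X.X] end (terminal -1, X#3); searched .OO/.../X.X to 5

PV length from [.OO/.../X.X]: 2 plies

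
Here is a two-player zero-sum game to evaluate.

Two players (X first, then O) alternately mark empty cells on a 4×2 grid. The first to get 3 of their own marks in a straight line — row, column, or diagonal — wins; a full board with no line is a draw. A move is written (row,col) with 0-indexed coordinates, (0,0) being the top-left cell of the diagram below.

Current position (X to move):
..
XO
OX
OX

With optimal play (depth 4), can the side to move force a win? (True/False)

[../XO/OX/OX] X move#1: (0,0):+0/X./XO/OX/OX*, (0,1):+0/.X/XO/OX/OX
[X./XO/OX/OX] O move#2: (0,1):+0/XO/XO/OX/OX*
[XO/XO/OX/OX] end (terminal +0, X#3); searched ../XO/OX/OX to 4

X winning at [../XO/OX/OX]: False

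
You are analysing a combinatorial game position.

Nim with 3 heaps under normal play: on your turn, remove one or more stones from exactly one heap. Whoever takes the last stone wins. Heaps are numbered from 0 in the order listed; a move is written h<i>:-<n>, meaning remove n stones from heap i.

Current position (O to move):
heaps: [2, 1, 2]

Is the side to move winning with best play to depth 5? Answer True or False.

ply 1, O at (2,1,2) | h0:-1=-1→(1,1,2); h0:-2=-1→(0,1,2); h1:-1=+1→(2,0,2)*; h2:-1=-1→(2,1,1); h2:-2=-1→(2,1,0)
ply 2, X at (2,0,2) | h0:-1=-1→(1,0,2)*; h0:-2=-1→(0,0,2); h2:-1=-1→(2,0,1); h2:-2=-1→(2,0,0)
ply 3, O at (1,0,2) | h0:-1=-1→(0,0,2); h2:-1=+1→(1,0,1)*; h2:-2=-1→(1,0,0)
ply 4, X at (1,0,1) | h0:-1=-1→(0,0,1)*; h2:-1=-1→(1,0,0)
ply 5, O at (0,0,1) | h2:-1=+1→(0,0,0)*
ply 6: (0,0,0) is terminal -1 (X); from (2,1,2) depth 5

O winning at [(2,1,2)]: True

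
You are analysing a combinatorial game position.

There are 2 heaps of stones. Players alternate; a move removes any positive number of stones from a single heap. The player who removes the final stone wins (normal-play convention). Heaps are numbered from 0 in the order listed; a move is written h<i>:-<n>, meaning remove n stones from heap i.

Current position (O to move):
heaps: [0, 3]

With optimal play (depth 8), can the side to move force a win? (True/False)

[(0,3)] O move#1: h1:-1:-1/(0,2), h1:-2:-1/(0,1), h1:-3:+1/(0,0)*
[(0,0)] end (terminal -1, X#2); searched (0,3) to 8

O winning at [(0,3)]: True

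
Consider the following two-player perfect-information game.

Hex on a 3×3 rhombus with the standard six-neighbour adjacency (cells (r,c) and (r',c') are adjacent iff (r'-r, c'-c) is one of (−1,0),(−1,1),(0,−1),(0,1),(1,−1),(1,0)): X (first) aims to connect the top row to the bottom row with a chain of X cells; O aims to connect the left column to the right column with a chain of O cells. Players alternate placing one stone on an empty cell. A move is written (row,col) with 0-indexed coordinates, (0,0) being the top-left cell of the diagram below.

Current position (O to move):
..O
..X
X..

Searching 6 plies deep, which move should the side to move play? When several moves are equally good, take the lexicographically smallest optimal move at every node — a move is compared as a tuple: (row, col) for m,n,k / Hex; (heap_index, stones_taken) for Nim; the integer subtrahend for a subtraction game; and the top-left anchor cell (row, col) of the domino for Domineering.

p1 O@[..O/..X/X..]: (0,0)[O.O/..X/X..]-1 (0,1)[.OO/..X/X..]+1* (1,0)[..O/O.X/X..]+1 (1,1)[..O/.OX/X..]-1 (2,1)[..O/..X/XO.]-1 (2,2)[..O/..X/X.O]-1
p2 X@[.OO/..X/X..]: (0,0)[XOO/..X/X..]-1* (1,0)[.OO/X.X/X..]-1 (1,1)[.OO/.XX/X..]-1 (2,1)[.OO/..X/XX.]-1 (2,2)[.OO/..X/X.X]-1
p3 O@[XOO/..X/X..]: (1,0)[XOO/O.X/X..]+1* (1,1)[XOO/.OX/X..]-1 (2,1)[XOO/..X/XO.]-1 (2,2)[XOO/..X/X.O]-1
p4 X@[XOO/O.X/X..] terminal -1; root [..O/..X/X..] d6

O's best at [..O/..X/X..]: (0,1)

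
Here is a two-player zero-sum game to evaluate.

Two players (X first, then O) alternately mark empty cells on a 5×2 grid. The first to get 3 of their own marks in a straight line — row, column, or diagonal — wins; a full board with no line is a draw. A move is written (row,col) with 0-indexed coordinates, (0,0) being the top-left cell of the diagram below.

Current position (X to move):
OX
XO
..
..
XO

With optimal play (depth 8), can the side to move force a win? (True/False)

X winning at [OX/XO/../../XO]: False

p1 X@[OX/XO/../../XO]: (2,0)[OX/XO/X./../XO]+0* (2,1)[OX/XO/.X/../XO]+0 (3,0)[OX/XO/../X./XO]+0 (3,1)[OX/XO/../.X/XO]+0
p2 O@[OX/XO/X./../XO]: (2,1)[OX/XO/XO/../XO]-1 (3,0)[OX/XO/X./O./XO]+0* (3,1)[OX/XO/X./.O/XO]-1
p3 X@[OX/XO/X./O./XO]: (2,1)[OX/XO/XX/O./XO]+0* (3,1)[OX/XO/X./OX/XO]+0
p4 O@[OX/XO/XX/O./XO]: (3,1)[OX/XO/XX/OO/XO]+0*
p5 X@[OX/XO/XX/OO/XO] terminal +0; root [OX/XO/../../XO] d8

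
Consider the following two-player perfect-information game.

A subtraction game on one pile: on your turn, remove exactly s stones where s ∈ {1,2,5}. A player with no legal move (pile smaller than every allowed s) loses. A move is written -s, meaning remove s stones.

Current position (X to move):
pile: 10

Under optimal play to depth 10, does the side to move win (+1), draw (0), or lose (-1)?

value(10, X) = +1

p1 X@[10]: -1[9]+1* -2[8]-1 -5[5]-1
p2 O@[9]: -1[8]-1* -2[7]-1 -5[4]-1
p3 X@[8]: -1[7]-1 -2[6]+1* -5[3]+1
p4 O@[6]: -1[5]-1* -2[4]-1 -5[1]-1
p5 X@[5]: -1[4]-1 -2[3]+1* -5[0]+1
p6 O@[3]: -1[2]-1* -2[1]-1
p7 X@[2]: -1[1]-1 -2[0]+1*
p8 O@[0] terminal -1; root [10] d10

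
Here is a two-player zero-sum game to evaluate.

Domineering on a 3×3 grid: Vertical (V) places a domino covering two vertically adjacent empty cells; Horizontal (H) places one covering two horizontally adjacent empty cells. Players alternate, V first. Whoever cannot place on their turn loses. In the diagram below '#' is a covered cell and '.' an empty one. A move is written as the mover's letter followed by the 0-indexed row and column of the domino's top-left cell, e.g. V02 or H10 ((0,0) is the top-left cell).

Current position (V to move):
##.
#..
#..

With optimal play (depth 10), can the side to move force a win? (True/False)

V winning at [##./#../#..]: True

ply 1, V at ##./#../#.. | V02=-1→###/#.#/#..; V11=+1→##./##./##.*; V12=+1→##./#.#/#.#
ply 2: ##./##./##. is terminal -1 (H); from ##./#../#.. depth 10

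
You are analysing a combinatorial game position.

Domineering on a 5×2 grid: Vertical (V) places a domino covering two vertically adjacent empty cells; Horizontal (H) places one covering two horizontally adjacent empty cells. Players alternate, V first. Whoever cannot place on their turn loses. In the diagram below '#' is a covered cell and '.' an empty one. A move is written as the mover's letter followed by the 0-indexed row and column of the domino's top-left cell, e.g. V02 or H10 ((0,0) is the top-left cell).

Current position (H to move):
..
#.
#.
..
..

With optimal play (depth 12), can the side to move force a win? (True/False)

[../#./#./../..] H move#1: H00:-1/##/#./#./../.., H30:+1/../#./#./##/..*, H40:+1/../#./#./../##
[../#./#./##/..] V move#2: V01:-1/.#/##/#./##/..*, V11:-1/../##/##/##/..
[.#/##/#./##/..] H move#3: H40:+1/.#/##/#./##/##*
[.#/##/#./##/##] end (terminal -1, V#4); searched ../#./#./../.. to 12

H winning at [../#./#./../..]: True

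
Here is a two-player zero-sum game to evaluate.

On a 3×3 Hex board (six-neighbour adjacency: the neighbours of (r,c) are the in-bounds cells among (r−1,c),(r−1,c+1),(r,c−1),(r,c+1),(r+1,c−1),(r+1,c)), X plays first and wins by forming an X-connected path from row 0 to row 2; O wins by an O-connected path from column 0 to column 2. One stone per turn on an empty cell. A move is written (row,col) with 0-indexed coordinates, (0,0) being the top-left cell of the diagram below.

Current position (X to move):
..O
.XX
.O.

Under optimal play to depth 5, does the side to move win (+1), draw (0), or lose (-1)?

ply 1, X at ..O/.XX/.O. | (0,0)=+1→X.O/.XX/.O.*; (0,1)=+1→.XO/.XX/.O.; (1,0)=+1→..O/XXX/.O.; (2,0)=-1→..O/.XX/XO.; (2,2)=-1→..O/.XX/.OX
ply 2, O at X.O/.XX/.O. | (0,1)=-1→XOO/.XX/.O.*; (1,0)=-1→X.O/OXX/.O.; (2,0)=-1→X.O/.XX/OO.; (2,2)=-1→X.O/.XX/.OO
ply 3, X at XOO/.XX/.O. | (1,0)=+1→XOO/XXX/.O.*; (2,0)=-1→XOO/.XX/XO.; (2,2)=-1→XOO/.XX/.OX
ply 4, O at XOO/XXX/.O. | (2,0)=-1→XOO/XXX/OO.*; (2,2)=-1→XOO/XXX/.OO
ply 5, X at XOO/XXX/OO. | (2,2)=+1→XOO/XXX/OOX*
ply 6: XOO/XXX/OOX is terminal -1 (O); from ..O/.XX/.O. depth 5

value(..O/.XX/.O., X) = +1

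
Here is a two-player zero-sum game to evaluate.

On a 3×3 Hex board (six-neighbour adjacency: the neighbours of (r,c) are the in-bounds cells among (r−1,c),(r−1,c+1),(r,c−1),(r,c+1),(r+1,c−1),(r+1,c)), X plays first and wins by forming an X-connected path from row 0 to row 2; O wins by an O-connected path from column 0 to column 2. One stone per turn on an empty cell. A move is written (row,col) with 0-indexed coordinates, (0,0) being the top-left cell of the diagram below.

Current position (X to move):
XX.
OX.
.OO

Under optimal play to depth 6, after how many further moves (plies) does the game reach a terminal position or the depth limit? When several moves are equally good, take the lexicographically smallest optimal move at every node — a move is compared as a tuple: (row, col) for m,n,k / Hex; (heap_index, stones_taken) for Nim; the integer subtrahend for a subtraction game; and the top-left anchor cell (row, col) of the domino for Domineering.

[XX./OX./.OO] X move#1: (0,2):-1/XXX/OX./.OO, (1,2):-1/XX./OXX/.OO, (2,0):+1/XX./OX./XOO*
[XX./OX./XOO] end (terminal -1, O#2); searched XX./OX./.OO to 6

PV length from [XX./OX./.OO]: 1 ply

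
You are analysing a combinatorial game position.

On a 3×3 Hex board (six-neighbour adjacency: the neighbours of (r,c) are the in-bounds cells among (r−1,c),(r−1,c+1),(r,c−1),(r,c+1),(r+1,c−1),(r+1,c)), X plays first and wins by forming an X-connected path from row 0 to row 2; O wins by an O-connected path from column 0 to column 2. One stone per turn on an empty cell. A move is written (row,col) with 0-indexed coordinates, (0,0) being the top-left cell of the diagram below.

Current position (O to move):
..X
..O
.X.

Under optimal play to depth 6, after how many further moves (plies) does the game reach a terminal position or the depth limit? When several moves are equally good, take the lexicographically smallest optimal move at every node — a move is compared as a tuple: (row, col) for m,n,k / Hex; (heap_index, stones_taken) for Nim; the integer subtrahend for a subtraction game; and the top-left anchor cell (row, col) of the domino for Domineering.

PV length from [..X/..O/.X.]: 5 plies

p1 O@[..X/..O/.X.]: (0,0)[O.X/..O/.X.]-1 (0,1)[.OX/..O/.X.]-1 (1,0)[..X/O.O/.X.]-1 (1,1)[..X/.OO/.X.]+1* (2,0)[..X/..O/OX.]-1 (2,2)[..X/..O/.XO]-1
p2 X@[..X/.OO/.X.]: (0,0)[X.X/.OO/.X.]-1* (0,1)[.XX/.OO/.X.]-1 (1,0)[..X/XOO/.X.]-1 (2,0)[..X/.OO/XX.]-1 (2,2)[..X/.OO/.XX]-1
p3 O@[X.X/.OO/.X.]: (0,1)[XOX/.OO/.X.]+1* (1,0)[X.X/OOO/.X.]+1 (2,0)[X.X/.OO/OX.]+1 (2,2)[X.X/.OO/.XO]+1
p4 X@[XOX/.OO/.X.]: (1,0)[XOX/XOO/.X.]-1* (2,0)[XOX/.OO/XX.]-1 (2,2)[XOX/.OO/.XX]-1
p5 O@[XOX/XOO/.X.]: (2,0)[XOX/XOO/OX.]+1* (2,2)[XOX/XOO/.XO]-1
p6 X@[XOX/XOO/OX.] terminal -1; root [..X/..O/.X.] d6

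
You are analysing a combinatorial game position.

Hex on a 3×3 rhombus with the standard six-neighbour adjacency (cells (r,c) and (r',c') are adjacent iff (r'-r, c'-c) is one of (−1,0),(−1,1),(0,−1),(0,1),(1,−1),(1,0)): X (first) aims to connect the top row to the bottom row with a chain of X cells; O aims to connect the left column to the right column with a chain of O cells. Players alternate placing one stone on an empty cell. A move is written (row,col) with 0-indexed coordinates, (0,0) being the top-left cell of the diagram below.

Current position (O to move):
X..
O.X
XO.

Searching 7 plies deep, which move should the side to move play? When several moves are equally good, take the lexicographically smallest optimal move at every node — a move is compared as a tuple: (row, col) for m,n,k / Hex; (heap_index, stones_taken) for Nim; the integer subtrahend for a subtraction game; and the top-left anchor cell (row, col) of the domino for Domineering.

O's best at [X../O.X/XO.]: (0,2)

p1 O@[X../O.X/XO.]: (0,1)[XO./O.X/XO.]-1 (0,2)[X.O/O.X/XO.]+1* (1,1)[X../OOX/XO.]+1 (2,2)[X../O.X/XOO]-1
p2 X@[X.O/O.X/XO.]: (0,1)[XXO/O.X/XO.]-1* (1,1)[X.O/OXX/XO.]-1 (2,2)[X.O/O.X/XOX]-1
p3 O@[XXO/O.X/XO.]: (1,1)[XXO/OOX/XO.]+1* (2,2)[XXO/O.X/XOO]-1
p4 X@[XXO/OOX/XO.] terminal -1; root [X../O.X/XO.] d7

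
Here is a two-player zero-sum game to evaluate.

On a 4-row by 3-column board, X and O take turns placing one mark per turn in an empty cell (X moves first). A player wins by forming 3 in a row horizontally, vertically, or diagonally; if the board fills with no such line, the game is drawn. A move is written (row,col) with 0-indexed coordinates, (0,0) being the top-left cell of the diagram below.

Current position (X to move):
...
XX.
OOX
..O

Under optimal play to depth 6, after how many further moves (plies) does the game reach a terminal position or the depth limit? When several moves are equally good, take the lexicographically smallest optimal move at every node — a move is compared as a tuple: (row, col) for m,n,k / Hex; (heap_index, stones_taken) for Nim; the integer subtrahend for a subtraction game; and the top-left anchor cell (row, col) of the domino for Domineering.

PV length from [.../XX./OOX/..O]: 1 ply

p1 X@[.../XX./OOX/..O]: (0,0)[X../XX./OOX/..O]+1* (0,1)[.X./XX./OOX/..O]+1 (0,2)[..X/XX./OOX/..O]+1 (1,2)[.../XXX/OOX/..O]+1 (3,0)[.../XX./OOX/X.O]+1 (3,1)[.../XX./OOX/.XO]+1
p2 O@[X../XX./OOX/..O] terminal -1; root [.../XX./OOX/..O] d6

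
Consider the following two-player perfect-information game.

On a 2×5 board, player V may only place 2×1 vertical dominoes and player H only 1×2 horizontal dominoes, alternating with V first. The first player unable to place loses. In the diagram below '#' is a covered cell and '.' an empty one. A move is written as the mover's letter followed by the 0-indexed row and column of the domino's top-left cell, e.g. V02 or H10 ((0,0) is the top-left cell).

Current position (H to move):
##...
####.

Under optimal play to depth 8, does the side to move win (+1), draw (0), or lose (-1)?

value(##.../####., H) = +1

ply 1, H at ##.../####. | H02=-1→####./####.; H03=+1→##.##/####.*
ply 2: ##.##/####. is terminal -1 (V); from ##.../####. depth 8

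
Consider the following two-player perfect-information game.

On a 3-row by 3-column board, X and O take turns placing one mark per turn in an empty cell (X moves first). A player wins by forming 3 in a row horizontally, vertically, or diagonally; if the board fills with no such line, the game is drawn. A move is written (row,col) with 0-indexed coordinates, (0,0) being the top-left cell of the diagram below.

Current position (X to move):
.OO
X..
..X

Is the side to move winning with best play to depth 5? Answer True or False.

X winning at [.OO/X../..X]: True

p1 X@[.OO/X../..X]: (0,0)[XOO/X../..X]+1* (1,1)[.OO/XX./..X]-1 (1,2)[.OO/X.X/..X]-1 (2,0)[.OO/X../X.X]-1 (2,1)[.OO/X../.XX]-1
p2 O@[XOO/X../..X]: (1,1)[XOO/XO./..X]-1* (1,2)[XOO/X.O/..X]-1 (2,0)[XOO/X../O.X]-1 (2,1)[XOO/X../.OX]-1
p3 X@[XOO/XO./..X]: (1,2)[XOO/XOX/..X]-1 (2,0)[XOO/XO./X.X]+1* (2,1)[XOO/XO./.XX]-1
p4 O@[XOO/XO./X.X] terminal -1; root [.OO/X../..X] d5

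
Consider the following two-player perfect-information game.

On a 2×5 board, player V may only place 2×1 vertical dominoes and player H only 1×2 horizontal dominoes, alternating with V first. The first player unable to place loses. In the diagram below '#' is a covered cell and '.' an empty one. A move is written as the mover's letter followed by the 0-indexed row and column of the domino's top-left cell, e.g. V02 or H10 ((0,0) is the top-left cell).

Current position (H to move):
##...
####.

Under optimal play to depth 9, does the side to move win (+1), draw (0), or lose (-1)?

[##.../####.] H move#1: H02:-1/####./####., H03:+1/##.##/####.*
[##.##/####.] end (terminal -1, V#2); searched ##.../####. to 9

value(##.../####., H) = +1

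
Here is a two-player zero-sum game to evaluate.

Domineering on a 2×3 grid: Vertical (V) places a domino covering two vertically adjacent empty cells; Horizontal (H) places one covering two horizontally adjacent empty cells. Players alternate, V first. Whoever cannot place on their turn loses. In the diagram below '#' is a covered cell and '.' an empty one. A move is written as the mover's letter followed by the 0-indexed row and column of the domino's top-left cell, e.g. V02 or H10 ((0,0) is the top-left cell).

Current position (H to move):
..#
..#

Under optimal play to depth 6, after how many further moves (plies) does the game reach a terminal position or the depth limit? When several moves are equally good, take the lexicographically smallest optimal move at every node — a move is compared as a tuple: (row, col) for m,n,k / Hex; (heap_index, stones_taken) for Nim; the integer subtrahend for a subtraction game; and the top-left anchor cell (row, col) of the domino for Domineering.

PV length from [..#/..#]: 1 ply

p1 H@[..#/..#]: H00[###/..#]+1* H10[..#/###]+1
p2 V@[###/..#] terminal -1; root [..#/..#] d6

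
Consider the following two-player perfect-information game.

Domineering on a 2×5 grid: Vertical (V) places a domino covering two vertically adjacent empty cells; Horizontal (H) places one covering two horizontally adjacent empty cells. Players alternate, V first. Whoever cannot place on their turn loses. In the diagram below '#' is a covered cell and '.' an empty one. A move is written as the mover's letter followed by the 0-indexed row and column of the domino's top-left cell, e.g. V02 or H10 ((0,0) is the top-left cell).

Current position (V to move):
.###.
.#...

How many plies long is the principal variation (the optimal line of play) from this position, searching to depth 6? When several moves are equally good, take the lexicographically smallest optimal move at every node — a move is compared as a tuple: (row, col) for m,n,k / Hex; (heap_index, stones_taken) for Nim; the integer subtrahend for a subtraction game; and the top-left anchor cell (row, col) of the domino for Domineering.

PV length from [.###./.#...]: 3 plies

ply 1, V at .###./.#... | V00=-1→####./##...; V04=+1→.####/.#..#*
ply 2, H at .####/.#..# | H12=-1→.####/.####*
ply 3, V at .####/.#### | V00=+1→#####/#####*
ply 4: #####/##### is terminal -1 (H); from .###./.#... depth 6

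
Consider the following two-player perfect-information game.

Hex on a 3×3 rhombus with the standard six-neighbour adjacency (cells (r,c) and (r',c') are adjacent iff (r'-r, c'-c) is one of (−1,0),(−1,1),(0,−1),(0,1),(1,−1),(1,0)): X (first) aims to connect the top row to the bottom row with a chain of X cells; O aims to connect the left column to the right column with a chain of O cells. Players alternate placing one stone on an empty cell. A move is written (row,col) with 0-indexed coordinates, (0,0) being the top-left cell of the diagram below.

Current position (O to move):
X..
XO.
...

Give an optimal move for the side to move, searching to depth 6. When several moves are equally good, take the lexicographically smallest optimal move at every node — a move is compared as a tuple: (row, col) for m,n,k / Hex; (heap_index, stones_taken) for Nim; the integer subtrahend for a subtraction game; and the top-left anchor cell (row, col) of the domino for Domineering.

O's best at [X../XO./...]: (2,0)

[X../XO./...] O move#1: (0,1):-1/XO./XO./..., (0,2):-1/X.O/XO./..., (1,2):-1/X../XOO/..., (2,0):+1/X../XO./O..*, (2,1):-1/X../XO./.O., (2,2):-1/X../XO./..O
[X../XO./O..] X move#2: (0,1):-1/XX./XO./O..*, (0,2):-1/X.X/XO./O.., (1,2):-1/X../XOX/O.., (2,1):-1/X../XO./OX., (2,2):-1/X../XO./O.X
[XX./XO./O..] O move#3: (0,2):+1/XXO/XO./O..*, (1,2):+1/XX./XOO/O.., (2,1):+1/XX./XO./OO., (2,2):+1/XX./XO./O.O
[XXO/XO./O..] end (terminal -1, X#4); searched X../XO./... to 6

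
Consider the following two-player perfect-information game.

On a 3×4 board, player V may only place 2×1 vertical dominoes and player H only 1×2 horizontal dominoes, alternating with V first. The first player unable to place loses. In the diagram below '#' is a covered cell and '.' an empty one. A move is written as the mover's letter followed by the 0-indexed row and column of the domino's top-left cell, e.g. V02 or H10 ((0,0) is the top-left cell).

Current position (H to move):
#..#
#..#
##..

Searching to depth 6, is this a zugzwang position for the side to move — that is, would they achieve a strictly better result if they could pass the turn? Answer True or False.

ply 1, H at #..#/#..#/##.. | H01=-1→####/#..#/##..; H11=+1→#..#/####/##..*; H22=-1→#..#/#..#/####
ply 2: #..#/####/##.. is terminal -1 (V); from #..#/#..#/##.. depth 6
pass branch (V moves first from the same position):
  | ply 1, V at #..#/#..#/##.. | V01=+1→##.#/##.#/##..*; V02=+1→#.##/#.##/##..; V12=-1→#..#/#.##/###.
  | ply 2, H at ##.#/##.#/##.. | H22=-1→##.#/##.#/####*
  | ply 3, V at ##.#/##.#/#### | V02=+1→####/####/####*
  | ply 4: ####/####/#### is terminal -1 (H); from #..#/#..#/##.. depth 6
H moving scores +1; H passing scores -1

zugzwang(#..#/#..#/##.., H) = False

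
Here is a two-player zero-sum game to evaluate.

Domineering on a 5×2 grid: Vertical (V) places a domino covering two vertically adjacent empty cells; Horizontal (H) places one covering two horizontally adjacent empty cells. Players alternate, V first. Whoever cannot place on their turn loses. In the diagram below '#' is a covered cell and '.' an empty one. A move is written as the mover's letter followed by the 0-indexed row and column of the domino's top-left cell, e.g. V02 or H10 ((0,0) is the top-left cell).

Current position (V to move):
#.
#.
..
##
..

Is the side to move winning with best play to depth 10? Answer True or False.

V winning at [#./#./../##/..]: False

[#./#./../##/..] V move#1: V01:-1/##/##/../##/..*, V11:-1/#./##/.#/##/..
[##/##/../##/..] H move#2: H20:+1/##/##/##/##/..*, H40:+1/##/##/../##/##
[##/##/##/##/..] end (terminal -1, V#3); searched #./#./../##/.. to 10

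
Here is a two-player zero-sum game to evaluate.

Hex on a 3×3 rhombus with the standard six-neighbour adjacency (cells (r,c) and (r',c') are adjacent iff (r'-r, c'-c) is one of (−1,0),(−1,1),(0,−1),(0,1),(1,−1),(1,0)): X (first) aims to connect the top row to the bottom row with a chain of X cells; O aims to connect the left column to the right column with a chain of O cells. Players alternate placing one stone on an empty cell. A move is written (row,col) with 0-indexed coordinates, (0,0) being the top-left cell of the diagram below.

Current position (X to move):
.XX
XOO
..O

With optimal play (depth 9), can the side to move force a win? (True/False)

ply 1, X at .XX/XOO/..O | (0,0)=-1→XXX/XOO/..O; (2,0)=+1→.XX/XOO/X.O*; (2,1)=-1→.XX/XOO/.XO
ply 2: .XX/XOO/X.O is terminal -1 (O); from .XX/XOO/..O depth 9

X winning at [.XX/XOO/..O]: True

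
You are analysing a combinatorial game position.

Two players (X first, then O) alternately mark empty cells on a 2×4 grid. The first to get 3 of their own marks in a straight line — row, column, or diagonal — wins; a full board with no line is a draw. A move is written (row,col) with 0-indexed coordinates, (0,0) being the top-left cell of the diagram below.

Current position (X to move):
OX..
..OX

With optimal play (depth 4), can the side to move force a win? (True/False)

p1 X@[OX../..OX]: (0,2)[OXX./..OX]+0* (0,3)[OX.X/..OX]+0 (1,0)[OX../X.OX]+0 (1,1)[OX../.XOX]+0
p2 O@[OXX./..OX]: (0,3)[OXXO/..OX]+0* (1,0)[OXX./O.OX]-1 (1,1)[OXX./.OOX]-1
p3 X@[OXXO/..OX]: (1,0)[OXXO/X.OX]+0* (1,1)[OXXO/.XOX]+0
p4 O@[OXXO/X.OX]: (1,1)[OXXO/XOOX]+0*
p5 X@[OXXO/XOOX] terminal +0; root [OX../..OX] d4

X winning at [OX../..OX]: False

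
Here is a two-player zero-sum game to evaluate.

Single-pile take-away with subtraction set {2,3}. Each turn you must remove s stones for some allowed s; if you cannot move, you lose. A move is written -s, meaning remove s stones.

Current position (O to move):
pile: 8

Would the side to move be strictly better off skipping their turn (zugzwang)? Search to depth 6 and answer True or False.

ply 1, O at 8 | -2=+1→6*; -3=+1→5
ply 2, X at 6 | -2=-1→4*; -3=-1→3
ply 3, O at 4 | -2=-1→2; -3=+1→1*
ply 4: 1 is terminal -1 (X); from 8 depth 6
if O skipped the turn, X would face:
~ ply 1, X at 8 | -2=+1→6*; -3=+1→5
~ ply 2, O at 6 | -2=-1→4*; -3=-1→3
~ ply 3, X at 4 | -2=-1→2; -3=+1→1*
~ ply 4: 1 is terminal -1 (O); from 8 depth 6
compare (O): move=+1 vs pass=-1

zugzwang(8, O) = False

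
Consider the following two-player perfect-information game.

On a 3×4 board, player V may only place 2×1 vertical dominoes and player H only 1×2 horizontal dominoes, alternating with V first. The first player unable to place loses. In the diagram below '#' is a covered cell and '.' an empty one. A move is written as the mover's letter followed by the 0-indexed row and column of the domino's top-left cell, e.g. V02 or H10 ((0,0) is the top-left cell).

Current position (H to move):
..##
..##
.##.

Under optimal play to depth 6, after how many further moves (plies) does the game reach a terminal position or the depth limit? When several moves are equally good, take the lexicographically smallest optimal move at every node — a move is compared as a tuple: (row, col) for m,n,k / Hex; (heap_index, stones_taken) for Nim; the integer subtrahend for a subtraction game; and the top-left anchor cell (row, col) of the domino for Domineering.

PV length from [..##/..##/.##.]: 1 ply

[..##/..##/.##.] H move#1: H00:-1/####/..##/.##., H10:+1/..##/####/.##.*
[..##/####/.##.] end (terminal -1, V#2); searched ..##/..##/.##. to 6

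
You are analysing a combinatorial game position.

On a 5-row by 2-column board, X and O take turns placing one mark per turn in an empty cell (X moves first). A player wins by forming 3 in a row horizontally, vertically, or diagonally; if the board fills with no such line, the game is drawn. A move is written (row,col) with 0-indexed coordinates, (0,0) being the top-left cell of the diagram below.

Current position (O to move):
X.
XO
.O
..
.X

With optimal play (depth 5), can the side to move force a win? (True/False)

p1 O@[X./XO/.O/../.X]: (0,1)[XO/XO/.O/../.X]+1* (2,0)[X./XO/OO/../.X]+1 (3,0)[X./XO/.O/O./.X]-1 (3,1)[X./XO/.O/.O/.X]+1 (4,0)[X./XO/.O/../OX]-1
p2 X@[XO/XO/.O/../.X] terminal -1; root [X./XO/.O/../.X] d5

O winning at [X./XO/.O/../.X]: True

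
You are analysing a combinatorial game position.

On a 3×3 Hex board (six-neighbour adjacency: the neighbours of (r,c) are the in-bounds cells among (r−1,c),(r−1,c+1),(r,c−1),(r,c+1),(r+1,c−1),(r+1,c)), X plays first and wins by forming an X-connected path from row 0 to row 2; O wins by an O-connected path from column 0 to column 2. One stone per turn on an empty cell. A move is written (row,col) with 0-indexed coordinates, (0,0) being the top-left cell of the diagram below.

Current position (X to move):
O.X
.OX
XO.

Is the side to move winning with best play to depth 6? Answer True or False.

X winning at [O.X/.OX/XO.]: True

[O.X/.OX/XO.] X move#1: (0,1):+1/OXX/.OX/XO.*, (1,0):+1/O.X/XOX/XO., (2,2):+1/O.X/.OX/XOX
[OXX/.OX/XO.] O move#2: (1,0):-1/OXX/OOX/XO.*, (2,2):-1/OXX/.OX/XOO
[OXX/OOX/XO.] X move#3: (2,2):+1/OXX/OOX/XOX*
[OXX/OOX/XOX] end (terminal -1, O#4); searched O.X/.OX/XO. to 6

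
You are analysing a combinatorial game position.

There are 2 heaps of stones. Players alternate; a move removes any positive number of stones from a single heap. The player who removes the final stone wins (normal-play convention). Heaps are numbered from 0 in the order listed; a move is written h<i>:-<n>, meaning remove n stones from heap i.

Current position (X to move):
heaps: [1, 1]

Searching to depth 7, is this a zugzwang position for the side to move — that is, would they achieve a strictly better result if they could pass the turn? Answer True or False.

[(1,1)] X move#1: h0:-1:-1/(0,1)*, h1:-1:-1/(1,0)
[(0,1)] O move#2: h1:-1:+1/(0,0)*
[(0,0)] end (terminal -1, X#3); searched (1,1) to 7
pass branch (O moves first from the same position):
  | [(1,1)] O move#1: h0:-1:-1/(0,1)*, h1:-1:-1/(1,0)
  | [(0,1)] X move#2: h1:-1:+1/(0,0)*
  | [(0,0)] end (terminal -1, O#3); searched (1,1) to 7
X moving scores -1; X passing scores +1

zugzwang((1,1), X) = True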